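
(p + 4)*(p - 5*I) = p^2 + 4*p - 5*I*p - 20*I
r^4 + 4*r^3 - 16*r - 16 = (r - 2)*(r + 2)^3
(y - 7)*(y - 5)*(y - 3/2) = y^3 - 27*y^2/2 + 53*y - 105/2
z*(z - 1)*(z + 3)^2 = z^4 + 5*z^3 + 3*z^2 - 9*z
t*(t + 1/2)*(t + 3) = t^3 + 7*t^2/2 + 3*t/2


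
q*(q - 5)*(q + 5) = q^3 - 25*q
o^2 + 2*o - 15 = (o - 3)*(o + 5)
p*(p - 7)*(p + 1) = p^3 - 6*p^2 - 7*p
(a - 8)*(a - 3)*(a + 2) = a^3 - 9*a^2 + 2*a + 48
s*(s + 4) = s^2 + 4*s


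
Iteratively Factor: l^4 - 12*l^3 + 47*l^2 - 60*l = (l)*(l^3 - 12*l^2 + 47*l - 60) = l*(l - 5)*(l^2 - 7*l + 12) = l*(l - 5)*(l - 4)*(l - 3)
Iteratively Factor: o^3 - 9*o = (o - 3)*(o^2 + 3*o) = o*(o - 3)*(o + 3)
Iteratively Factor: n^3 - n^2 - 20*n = (n)*(n^2 - n - 20) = n*(n + 4)*(n - 5)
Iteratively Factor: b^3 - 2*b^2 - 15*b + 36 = (b - 3)*(b^2 + b - 12) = (b - 3)^2*(b + 4)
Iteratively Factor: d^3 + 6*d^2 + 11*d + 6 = (d + 2)*(d^2 + 4*d + 3) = (d + 2)*(d + 3)*(d + 1)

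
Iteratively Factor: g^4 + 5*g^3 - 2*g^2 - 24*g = (g)*(g^3 + 5*g^2 - 2*g - 24) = g*(g - 2)*(g^2 + 7*g + 12) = g*(g - 2)*(g + 4)*(g + 3)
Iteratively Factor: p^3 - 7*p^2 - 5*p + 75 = (p - 5)*(p^2 - 2*p - 15) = (p - 5)*(p + 3)*(p - 5)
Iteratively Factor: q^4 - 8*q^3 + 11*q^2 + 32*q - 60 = (q - 5)*(q^3 - 3*q^2 - 4*q + 12) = (q - 5)*(q - 3)*(q^2 - 4) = (q - 5)*(q - 3)*(q + 2)*(q - 2)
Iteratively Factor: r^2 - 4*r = (r - 4)*(r)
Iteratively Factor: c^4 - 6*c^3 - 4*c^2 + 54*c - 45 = (c + 3)*(c^3 - 9*c^2 + 23*c - 15) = (c - 3)*(c + 3)*(c^2 - 6*c + 5) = (c - 5)*(c - 3)*(c + 3)*(c - 1)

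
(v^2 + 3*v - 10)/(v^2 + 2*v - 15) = (v - 2)/(v - 3)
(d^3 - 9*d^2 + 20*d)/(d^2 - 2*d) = (d^2 - 9*d + 20)/(d - 2)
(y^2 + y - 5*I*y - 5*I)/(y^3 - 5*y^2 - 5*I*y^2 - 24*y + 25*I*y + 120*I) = (y + 1)/(y^2 - 5*y - 24)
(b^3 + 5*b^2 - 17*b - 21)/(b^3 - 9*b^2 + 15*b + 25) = (b^2 + 4*b - 21)/(b^2 - 10*b + 25)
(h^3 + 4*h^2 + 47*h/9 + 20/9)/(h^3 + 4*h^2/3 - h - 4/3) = (h + 5/3)/(h - 1)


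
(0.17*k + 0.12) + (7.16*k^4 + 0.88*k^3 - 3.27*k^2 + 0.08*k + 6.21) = 7.16*k^4 + 0.88*k^3 - 3.27*k^2 + 0.25*k + 6.33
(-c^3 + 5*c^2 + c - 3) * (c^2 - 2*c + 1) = -c^5 + 7*c^4 - 10*c^3 + 7*c - 3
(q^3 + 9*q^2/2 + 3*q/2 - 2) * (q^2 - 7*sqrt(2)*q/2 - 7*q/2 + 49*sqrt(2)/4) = q^5 - 7*sqrt(2)*q^4/2 + q^4 - 57*q^3/4 - 7*sqrt(2)*q^3/2 - 29*q^2/4 + 399*sqrt(2)*q^2/8 + 7*q + 203*sqrt(2)*q/8 - 49*sqrt(2)/2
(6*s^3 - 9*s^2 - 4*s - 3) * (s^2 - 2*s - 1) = 6*s^5 - 21*s^4 + 8*s^3 + 14*s^2 + 10*s + 3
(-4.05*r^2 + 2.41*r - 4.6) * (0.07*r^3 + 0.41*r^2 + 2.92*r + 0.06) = -0.2835*r^5 - 1.4918*r^4 - 11.1599*r^3 + 4.9082*r^2 - 13.2874*r - 0.276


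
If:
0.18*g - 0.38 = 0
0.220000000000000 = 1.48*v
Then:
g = 2.11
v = 0.15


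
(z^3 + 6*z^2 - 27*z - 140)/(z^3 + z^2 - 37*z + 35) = (z + 4)/(z - 1)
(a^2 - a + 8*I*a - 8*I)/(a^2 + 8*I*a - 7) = (a^2 - a + 8*I*a - 8*I)/(a^2 + 8*I*a - 7)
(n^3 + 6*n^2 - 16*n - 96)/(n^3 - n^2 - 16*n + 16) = (n + 6)/(n - 1)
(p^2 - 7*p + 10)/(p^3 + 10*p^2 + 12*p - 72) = (p - 5)/(p^2 + 12*p + 36)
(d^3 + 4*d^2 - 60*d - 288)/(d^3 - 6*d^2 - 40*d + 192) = (d + 6)/(d - 4)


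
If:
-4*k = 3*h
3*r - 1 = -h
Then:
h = 1 - 3*r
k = 9*r/4 - 3/4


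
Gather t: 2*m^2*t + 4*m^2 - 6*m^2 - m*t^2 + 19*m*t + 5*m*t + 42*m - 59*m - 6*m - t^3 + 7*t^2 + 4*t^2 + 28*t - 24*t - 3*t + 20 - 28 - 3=-2*m^2 - 23*m - t^3 + t^2*(11 - m) + t*(2*m^2 + 24*m + 1) - 11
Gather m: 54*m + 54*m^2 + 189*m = 54*m^2 + 243*m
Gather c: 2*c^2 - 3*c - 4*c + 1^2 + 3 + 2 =2*c^2 - 7*c + 6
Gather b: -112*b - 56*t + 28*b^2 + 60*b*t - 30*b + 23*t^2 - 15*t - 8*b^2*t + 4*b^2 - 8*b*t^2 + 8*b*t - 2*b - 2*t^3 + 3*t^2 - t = b^2*(32 - 8*t) + b*(-8*t^2 + 68*t - 144) - 2*t^3 + 26*t^2 - 72*t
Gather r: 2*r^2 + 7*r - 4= 2*r^2 + 7*r - 4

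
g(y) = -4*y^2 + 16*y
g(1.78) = 15.81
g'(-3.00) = 40.00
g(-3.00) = -84.00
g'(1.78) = 1.76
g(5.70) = -38.76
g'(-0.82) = 22.56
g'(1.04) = 7.68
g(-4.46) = -150.93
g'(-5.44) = 59.52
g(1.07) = 12.54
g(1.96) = 15.99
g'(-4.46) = 51.68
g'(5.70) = -29.60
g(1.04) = 12.31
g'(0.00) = 16.00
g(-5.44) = -205.41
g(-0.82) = -15.81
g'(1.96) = 0.32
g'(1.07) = 7.44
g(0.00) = 0.00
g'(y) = 16 - 8*y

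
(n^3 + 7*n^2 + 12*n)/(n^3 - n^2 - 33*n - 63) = n*(n + 4)/(n^2 - 4*n - 21)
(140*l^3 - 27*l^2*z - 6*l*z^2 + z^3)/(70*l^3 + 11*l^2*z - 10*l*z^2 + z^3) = (-20*l^2 + l*z + z^2)/(-10*l^2 - 3*l*z + z^2)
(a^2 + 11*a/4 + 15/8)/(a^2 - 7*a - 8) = (8*a^2 + 22*a + 15)/(8*(a^2 - 7*a - 8))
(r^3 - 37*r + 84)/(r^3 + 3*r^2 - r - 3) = (r^3 - 37*r + 84)/(r^3 + 3*r^2 - r - 3)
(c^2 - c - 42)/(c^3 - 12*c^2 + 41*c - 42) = (c + 6)/(c^2 - 5*c + 6)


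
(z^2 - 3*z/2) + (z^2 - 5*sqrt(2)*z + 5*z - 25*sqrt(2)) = 2*z^2 - 5*sqrt(2)*z + 7*z/2 - 25*sqrt(2)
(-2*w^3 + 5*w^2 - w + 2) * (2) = -4*w^3 + 10*w^2 - 2*w + 4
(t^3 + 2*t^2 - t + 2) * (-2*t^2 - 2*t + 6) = -2*t^5 - 6*t^4 + 4*t^3 + 10*t^2 - 10*t + 12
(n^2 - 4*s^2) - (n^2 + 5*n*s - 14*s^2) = -5*n*s + 10*s^2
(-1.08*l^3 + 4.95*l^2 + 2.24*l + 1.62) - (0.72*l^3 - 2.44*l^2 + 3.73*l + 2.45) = -1.8*l^3 + 7.39*l^2 - 1.49*l - 0.83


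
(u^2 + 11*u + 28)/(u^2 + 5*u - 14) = (u + 4)/(u - 2)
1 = 1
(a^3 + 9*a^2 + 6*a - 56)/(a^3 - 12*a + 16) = (a + 7)/(a - 2)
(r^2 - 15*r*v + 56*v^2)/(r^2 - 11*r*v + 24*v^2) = (r - 7*v)/(r - 3*v)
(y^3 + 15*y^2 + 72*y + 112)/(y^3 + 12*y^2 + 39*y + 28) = (y + 4)/(y + 1)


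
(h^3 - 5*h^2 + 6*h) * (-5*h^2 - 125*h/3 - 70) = -5*h^5 - 50*h^4/3 + 325*h^3/3 + 100*h^2 - 420*h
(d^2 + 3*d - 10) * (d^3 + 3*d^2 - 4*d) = d^5 + 6*d^4 - 5*d^3 - 42*d^2 + 40*d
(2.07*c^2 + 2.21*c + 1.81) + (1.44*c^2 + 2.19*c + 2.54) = 3.51*c^2 + 4.4*c + 4.35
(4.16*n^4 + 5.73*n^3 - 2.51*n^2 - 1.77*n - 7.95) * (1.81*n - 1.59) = 7.5296*n^5 + 3.7569*n^4 - 13.6538*n^3 + 0.7872*n^2 - 11.5752*n + 12.6405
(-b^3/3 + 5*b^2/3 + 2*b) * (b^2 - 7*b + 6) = -b^5/3 + 4*b^4 - 35*b^3/3 - 4*b^2 + 12*b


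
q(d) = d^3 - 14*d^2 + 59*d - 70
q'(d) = 3*d^2 - 28*d + 59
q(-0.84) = -130.03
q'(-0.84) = 84.64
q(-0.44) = -98.76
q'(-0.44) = 71.90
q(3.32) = 8.16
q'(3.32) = -0.89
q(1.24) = -16.46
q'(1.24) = 28.89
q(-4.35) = -673.88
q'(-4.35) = 237.57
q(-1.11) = -154.11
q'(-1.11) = 93.78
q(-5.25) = -910.33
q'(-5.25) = 288.69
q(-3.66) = -522.51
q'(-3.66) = 201.67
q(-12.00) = -4522.00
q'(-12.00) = 827.00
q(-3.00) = -400.00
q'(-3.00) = 170.00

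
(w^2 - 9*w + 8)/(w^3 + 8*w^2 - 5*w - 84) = (w^2 - 9*w + 8)/(w^3 + 8*w^2 - 5*w - 84)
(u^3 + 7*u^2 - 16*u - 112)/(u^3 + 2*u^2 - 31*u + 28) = (u + 4)/(u - 1)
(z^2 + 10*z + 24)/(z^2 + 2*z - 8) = (z + 6)/(z - 2)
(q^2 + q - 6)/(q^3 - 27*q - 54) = (q - 2)/(q^2 - 3*q - 18)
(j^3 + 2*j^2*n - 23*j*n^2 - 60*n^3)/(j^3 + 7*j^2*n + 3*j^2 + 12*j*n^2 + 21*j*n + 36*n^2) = (j - 5*n)/(j + 3)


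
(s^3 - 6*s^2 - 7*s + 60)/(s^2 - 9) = (s^2 - 9*s + 20)/(s - 3)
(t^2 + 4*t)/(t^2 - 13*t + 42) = t*(t + 4)/(t^2 - 13*t + 42)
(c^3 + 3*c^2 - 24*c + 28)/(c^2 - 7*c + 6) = (c^3 + 3*c^2 - 24*c + 28)/(c^2 - 7*c + 6)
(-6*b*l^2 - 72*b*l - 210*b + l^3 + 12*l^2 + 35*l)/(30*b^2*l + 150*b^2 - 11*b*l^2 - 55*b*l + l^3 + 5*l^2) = (-l - 7)/(5*b - l)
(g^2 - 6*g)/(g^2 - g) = (g - 6)/(g - 1)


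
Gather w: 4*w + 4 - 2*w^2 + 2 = -2*w^2 + 4*w + 6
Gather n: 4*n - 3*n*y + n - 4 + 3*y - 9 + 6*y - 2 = n*(5 - 3*y) + 9*y - 15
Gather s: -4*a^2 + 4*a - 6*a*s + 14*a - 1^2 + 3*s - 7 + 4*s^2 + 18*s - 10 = -4*a^2 + 18*a + 4*s^2 + s*(21 - 6*a) - 18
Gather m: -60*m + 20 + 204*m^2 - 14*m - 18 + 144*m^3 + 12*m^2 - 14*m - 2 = 144*m^3 + 216*m^2 - 88*m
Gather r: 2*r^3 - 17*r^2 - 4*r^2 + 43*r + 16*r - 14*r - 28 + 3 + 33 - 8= 2*r^3 - 21*r^2 + 45*r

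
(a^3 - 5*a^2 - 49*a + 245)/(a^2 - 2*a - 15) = (a^2 - 49)/(a + 3)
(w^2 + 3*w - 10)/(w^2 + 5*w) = (w - 2)/w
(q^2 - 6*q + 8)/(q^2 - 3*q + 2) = (q - 4)/(q - 1)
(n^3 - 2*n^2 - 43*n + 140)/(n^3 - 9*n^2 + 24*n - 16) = (n^2 + 2*n - 35)/(n^2 - 5*n + 4)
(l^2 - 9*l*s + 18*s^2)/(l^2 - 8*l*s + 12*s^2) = (-l + 3*s)/(-l + 2*s)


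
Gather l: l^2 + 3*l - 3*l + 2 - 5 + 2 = l^2 - 1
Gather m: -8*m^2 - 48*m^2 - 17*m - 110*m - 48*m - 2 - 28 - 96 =-56*m^2 - 175*m - 126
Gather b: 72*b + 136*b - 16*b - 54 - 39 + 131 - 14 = 192*b + 24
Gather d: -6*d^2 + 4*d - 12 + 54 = -6*d^2 + 4*d + 42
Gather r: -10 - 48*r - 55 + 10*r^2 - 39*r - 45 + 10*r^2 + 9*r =20*r^2 - 78*r - 110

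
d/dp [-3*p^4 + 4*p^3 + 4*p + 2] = -12*p^3 + 12*p^2 + 4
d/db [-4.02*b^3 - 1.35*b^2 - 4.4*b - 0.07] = -12.06*b^2 - 2.7*b - 4.4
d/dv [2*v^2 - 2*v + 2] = 4*v - 2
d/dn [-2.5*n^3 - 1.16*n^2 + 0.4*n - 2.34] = -7.5*n^2 - 2.32*n + 0.4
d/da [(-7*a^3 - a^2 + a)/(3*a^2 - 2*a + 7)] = (-21*a^4 + 28*a^3 - 148*a^2 - 14*a + 7)/(9*a^4 - 12*a^3 + 46*a^2 - 28*a + 49)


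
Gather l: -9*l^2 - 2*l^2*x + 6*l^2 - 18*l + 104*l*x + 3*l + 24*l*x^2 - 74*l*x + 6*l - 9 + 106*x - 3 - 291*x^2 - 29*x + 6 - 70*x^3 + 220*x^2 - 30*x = l^2*(-2*x - 3) + l*(24*x^2 + 30*x - 9) - 70*x^3 - 71*x^2 + 47*x - 6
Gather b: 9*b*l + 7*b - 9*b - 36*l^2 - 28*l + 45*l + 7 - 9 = b*(9*l - 2) - 36*l^2 + 17*l - 2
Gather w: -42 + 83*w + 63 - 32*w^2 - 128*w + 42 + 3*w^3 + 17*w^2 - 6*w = 3*w^3 - 15*w^2 - 51*w + 63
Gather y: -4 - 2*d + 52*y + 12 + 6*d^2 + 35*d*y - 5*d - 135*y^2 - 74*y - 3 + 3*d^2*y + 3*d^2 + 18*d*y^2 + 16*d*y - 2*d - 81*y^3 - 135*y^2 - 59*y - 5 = 9*d^2 - 9*d - 81*y^3 + y^2*(18*d - 270) + y*(3*d^2 + 51*d - 81)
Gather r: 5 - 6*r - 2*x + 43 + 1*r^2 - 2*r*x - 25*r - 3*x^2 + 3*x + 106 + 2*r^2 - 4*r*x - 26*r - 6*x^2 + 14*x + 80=3*r^2 + r*(-6*x - 57) - 9*x^2 + 15*x + 234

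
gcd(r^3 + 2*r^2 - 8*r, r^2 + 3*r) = r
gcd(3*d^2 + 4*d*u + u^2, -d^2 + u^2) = d + u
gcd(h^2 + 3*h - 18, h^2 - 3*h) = h - 3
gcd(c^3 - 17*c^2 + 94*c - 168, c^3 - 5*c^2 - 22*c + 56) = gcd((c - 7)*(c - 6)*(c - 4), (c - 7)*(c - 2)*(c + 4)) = c - 7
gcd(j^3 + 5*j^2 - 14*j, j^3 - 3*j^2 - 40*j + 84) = j - 2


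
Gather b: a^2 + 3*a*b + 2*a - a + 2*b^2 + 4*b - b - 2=a^2 + a + 2*b^2 + b*(3*a + 3) - 2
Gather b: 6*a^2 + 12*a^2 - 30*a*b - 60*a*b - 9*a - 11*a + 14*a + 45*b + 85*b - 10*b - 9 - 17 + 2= 18*a^2 - 6*a + b*(120 - 90*a) - 24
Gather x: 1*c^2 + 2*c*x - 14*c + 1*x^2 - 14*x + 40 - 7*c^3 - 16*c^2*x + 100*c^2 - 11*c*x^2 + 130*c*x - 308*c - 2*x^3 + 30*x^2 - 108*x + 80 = -7*c^3 + 101*c^2 - 322*c - 2*x^3 + x^2*(31 - 11*c) + x*(-16*c^2 + 132*c - 122) + 120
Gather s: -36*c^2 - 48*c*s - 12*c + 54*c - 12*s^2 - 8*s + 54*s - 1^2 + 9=-36*c^2 + 42*c - 12*s^2 + s*(46 - 48*c) + 8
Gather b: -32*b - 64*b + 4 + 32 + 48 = 84 - 96*b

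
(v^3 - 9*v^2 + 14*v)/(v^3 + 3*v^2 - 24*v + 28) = v*(v - 7)/(v^2 + 5*v - 14)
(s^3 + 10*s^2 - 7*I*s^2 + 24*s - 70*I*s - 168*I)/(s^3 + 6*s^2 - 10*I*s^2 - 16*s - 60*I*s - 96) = (s^2 + s*(4 - 7*I) - 28*I)/(s^2 - 10*I*s - 16)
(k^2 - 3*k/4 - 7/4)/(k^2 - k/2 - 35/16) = 4*(k + 1)/(4*k + 5)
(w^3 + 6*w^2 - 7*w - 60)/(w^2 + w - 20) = (w^2 + w - 12)/(w - 4)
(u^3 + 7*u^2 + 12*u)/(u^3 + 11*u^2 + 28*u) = (u + 3)/(u + 7)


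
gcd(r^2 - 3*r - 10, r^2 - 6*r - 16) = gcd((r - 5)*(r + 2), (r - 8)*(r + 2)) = r + 2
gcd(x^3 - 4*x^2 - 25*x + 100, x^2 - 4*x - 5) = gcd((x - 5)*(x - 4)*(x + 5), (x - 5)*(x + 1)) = x - 5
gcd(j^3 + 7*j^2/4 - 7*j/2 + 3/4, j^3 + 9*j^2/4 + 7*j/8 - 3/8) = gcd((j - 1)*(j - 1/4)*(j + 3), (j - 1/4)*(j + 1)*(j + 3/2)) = j - 1/4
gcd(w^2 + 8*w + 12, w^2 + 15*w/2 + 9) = w + 6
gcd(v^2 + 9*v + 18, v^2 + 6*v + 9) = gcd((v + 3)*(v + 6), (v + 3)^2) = v + 3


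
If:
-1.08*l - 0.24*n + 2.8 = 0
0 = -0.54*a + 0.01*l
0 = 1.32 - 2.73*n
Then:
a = 0.05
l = 2.49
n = 0.48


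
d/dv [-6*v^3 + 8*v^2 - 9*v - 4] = -18*v^2 + 16*v - 9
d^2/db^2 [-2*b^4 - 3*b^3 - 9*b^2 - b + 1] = -24*b^2 - 18*b - 18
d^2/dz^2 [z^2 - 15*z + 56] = 2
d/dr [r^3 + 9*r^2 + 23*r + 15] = 3*r^2 + 18*r + 23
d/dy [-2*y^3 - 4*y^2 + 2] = 2*y*(-3*y - 4)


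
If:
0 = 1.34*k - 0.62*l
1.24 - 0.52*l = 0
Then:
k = 1.10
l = 2.38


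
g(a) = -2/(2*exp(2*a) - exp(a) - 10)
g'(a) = -2*(-4*exp(2*a) + exp(a))/(2*exp(2*a) - exp(a) - 10)^2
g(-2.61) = 0.20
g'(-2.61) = -0.00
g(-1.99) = 0.20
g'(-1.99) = -0.00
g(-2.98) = 0.20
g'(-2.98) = -0.00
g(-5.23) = 0.20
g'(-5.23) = -0.00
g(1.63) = -0.05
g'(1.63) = 0.14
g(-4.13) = 0.20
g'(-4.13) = -0.00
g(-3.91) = 0.20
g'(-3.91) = -0.00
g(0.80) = 0.86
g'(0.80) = 6.54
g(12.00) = 0.00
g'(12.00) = 0.00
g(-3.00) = 0.20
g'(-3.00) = 0.00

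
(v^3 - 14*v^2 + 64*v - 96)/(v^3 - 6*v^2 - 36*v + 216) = (v^2 - 8*v + 16)/(v^2 - 36)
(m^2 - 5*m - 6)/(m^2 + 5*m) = (m^2 - 5*m - 6)/(m*(m + 5))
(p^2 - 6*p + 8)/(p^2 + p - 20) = (p - 2)/(p + 5)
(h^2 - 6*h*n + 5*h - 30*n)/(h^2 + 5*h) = (h - 6*n)/h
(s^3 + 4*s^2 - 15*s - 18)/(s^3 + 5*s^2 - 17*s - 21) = (s + 6)/(s + 7)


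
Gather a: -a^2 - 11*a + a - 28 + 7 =-a^2 - 10*a - 21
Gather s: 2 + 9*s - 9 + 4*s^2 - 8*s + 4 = 4*s^2 + s - 3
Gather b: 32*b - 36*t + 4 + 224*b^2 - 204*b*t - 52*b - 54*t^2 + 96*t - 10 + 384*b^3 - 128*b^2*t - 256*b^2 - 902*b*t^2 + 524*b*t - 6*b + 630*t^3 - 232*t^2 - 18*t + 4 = 384*b^3 + b^2*(-128*t - 32) + b*(-902*t^2 + 320*t - 26) + 630*t^3 - 286*t^2 + 42*t - 2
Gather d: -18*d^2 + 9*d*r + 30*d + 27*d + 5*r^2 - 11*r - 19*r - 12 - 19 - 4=-18*d^2 + d*(9*r + 57) + 5*r^2 - 30*r - 35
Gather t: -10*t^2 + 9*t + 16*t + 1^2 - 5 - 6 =-10*t^2 + 25*t - 10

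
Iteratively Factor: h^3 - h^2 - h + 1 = (h + 1)*(h^2 - 2*h + 1) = (h - 1)*(h + 1)*(h - 1)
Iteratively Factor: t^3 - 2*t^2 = (t)*(t^2 - 2*t) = t^2*(t - 2)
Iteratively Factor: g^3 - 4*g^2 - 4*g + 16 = (g - 4)*(g^2 - 4) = (g - 4)*(g + 2)*(g - 2)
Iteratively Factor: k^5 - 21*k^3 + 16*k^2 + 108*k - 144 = (k + 4)*(k^4 - 4*k^3 - 5*k^2 + 36*k - 36) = (k - 2)*(k + 4)*(k^3 - 2*k^2 - 9*k + 18) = (k - 2)^2*(k + 4)*(k^2 - 9) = (k - 3)*(k - 2)^2*(k + 4)*(k + 3)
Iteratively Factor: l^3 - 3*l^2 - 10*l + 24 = (l - 2)*(l^2 - l - 12) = (l - 4)*(l - 2)*(l + 3)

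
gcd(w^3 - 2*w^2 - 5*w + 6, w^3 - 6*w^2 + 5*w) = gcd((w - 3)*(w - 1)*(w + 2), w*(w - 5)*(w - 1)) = w - 1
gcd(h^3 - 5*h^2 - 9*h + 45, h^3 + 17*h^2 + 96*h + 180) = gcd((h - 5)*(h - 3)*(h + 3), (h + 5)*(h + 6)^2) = 1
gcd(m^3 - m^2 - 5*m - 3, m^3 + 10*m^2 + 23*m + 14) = m + 1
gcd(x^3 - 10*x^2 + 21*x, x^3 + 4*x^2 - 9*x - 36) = x - 3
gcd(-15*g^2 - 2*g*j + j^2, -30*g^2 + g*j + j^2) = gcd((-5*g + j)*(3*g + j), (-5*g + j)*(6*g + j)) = 5*g - j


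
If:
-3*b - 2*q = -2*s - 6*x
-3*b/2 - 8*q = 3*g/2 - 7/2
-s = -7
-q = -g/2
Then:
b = 11*x/5 + 49/10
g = -3*x/5 - 7/10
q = -3*x/10 - 7/20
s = 7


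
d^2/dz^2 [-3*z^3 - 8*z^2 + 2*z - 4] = -18*z - 16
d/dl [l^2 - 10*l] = 2*l - 10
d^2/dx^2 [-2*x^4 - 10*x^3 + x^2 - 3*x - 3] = -24*x^2 - 60*x + 2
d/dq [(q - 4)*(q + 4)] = 2*q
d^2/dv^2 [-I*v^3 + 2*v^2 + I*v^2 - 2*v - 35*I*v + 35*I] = -6*I*v + 4 + 2*I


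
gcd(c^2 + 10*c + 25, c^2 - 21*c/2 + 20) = 1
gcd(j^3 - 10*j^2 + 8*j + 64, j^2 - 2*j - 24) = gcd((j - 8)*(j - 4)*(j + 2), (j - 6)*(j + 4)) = 1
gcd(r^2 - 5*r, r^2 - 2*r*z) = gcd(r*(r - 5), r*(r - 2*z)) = r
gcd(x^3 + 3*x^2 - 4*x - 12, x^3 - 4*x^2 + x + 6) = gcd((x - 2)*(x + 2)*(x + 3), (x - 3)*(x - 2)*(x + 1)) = x - 2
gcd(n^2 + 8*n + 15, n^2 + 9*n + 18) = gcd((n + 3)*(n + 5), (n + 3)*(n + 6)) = n + 3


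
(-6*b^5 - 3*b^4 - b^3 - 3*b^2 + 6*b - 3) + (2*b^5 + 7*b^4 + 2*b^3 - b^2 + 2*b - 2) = -4*b^5 + 4*b^4 + b^3 - 4*b^2 + 8*b - 5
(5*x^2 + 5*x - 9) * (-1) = -5*x^2 - 5*x + 9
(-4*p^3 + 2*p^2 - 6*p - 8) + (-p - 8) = -4*p^3 + 2*p^2 - 7*p - 16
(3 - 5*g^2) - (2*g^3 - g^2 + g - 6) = -2*g^3 - 4*g^2 - g + 9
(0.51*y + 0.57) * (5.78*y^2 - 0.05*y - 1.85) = 2.9478*y^3 + 3.2691*y^2 - 0.972*y - 1.0545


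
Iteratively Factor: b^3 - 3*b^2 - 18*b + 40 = (b + 4)*(b^2 - 7*b + 10) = (b - 5)*(b + 4)*(b - 2)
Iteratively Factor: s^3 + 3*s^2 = (s)*(s^2 + 3*s) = s*(s + 3)*(s)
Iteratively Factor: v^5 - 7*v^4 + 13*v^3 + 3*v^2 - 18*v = (v + 1)*(v^4 - 8*v^3 + 21*v^2 - 18*v) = v*(v + 1)*(v^3 - 8*v^2 + 21*v - 18) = v*(v - 3)*(v + 1)*(v^2 - 5*v + 6) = v*(v - 3)*(v - 2)*(v + 1)*(v - 3)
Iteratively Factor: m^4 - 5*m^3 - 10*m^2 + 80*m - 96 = (m - 4)*(m^3 - m^2 - 14*m + 24) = (m - 4)*(m - 2)*(m^2 + m - 12) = (m - 4)*(m - 3)*(m - 2)*(m + 4)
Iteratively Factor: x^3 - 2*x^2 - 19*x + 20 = (x - 5)*(x^2 + 3*x - 4) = (x - 5)*(x + 4)*(x - 1)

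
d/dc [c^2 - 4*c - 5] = 2*c - 4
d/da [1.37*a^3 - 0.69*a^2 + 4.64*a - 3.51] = 4.11*a^2 - 1.38*a + 4.64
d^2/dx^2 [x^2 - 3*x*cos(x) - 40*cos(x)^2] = 3*x*cos(x) - 160*sin(x)^2 + 6*sin(x) + 82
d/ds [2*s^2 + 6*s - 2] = 4*s + 6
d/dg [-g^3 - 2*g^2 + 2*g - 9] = -3*g^2 - 4*g + 2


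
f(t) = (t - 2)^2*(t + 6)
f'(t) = (t - 2)^2 + (t + 6)*(2*t - 4)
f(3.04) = 9.78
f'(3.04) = 19.88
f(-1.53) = 55.70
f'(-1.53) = -19.10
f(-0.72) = 39.06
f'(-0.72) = -21.32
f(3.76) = 30.23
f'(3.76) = 37.45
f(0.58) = 13.27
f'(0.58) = -16.67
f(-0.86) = 42.04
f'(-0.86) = -21.22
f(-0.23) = 28.69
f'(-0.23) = -20.76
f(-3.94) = 72.68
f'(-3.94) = 10.81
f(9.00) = 735.00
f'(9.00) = 259.00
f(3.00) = 9.00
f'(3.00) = 19.00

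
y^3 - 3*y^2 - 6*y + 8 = (y - 4)*(y - 1)*(y + 2)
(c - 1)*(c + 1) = c^2 - 1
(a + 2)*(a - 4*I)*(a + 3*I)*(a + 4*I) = a^4 + 2*a^3 + 3*I*a^3 + 16*a^2 + 6*I*a^2 + 32*a + 48*I*a + 96*I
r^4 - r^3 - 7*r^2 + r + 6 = (r - 3)*(r - 1)*(r + 1)*(r + 2)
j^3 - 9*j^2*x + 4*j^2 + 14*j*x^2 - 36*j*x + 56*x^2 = (j + 4)*(j - 7*x)*(j - 2*x)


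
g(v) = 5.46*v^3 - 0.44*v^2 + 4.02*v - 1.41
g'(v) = 16.38*v^2 - 0.88*v + 4.02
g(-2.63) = -114.35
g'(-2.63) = 119.63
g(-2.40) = -89.07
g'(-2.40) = 100.48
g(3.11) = 171.07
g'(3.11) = 159.71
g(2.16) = 60.24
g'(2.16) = 78.54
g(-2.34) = -83.18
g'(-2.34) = 95.77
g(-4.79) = -630.83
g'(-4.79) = 384.06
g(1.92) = 43.33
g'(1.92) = 62.71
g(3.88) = 326.49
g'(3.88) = 247.20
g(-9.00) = -4053.57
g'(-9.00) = 1338.72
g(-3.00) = -164.85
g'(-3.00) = 154.08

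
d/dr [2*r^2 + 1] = 4*r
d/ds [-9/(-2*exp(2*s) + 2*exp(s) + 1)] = (18 - 36*exp(s))*exp(s)/(-2*exp(2*s) + 2*exp(s) + 1)^2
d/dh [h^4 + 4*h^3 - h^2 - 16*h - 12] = 4*h^3 + 12*h^2 - 2*h - 16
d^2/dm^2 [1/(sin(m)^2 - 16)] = 2*(-2*sin(m)^4 - 29*sin(m)^2 + 16)/(sin(m)^2 - 16)^3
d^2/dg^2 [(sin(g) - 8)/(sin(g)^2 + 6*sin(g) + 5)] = (-sin(g)^4 + 39*sin(g)^3 + 137*sin(g)^2 - 27*sin(g) - 556)/((sin(g) + 1)^2*(sin(g) + 5)^3)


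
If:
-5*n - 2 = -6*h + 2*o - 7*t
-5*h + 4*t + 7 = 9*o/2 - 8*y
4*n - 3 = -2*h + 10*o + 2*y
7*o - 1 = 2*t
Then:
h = 415*y/523 + 1103/1046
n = 154/523 - 501*y/523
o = 15/523 - 222*y/523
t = -777*y/523 - 209/523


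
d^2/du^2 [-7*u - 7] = 0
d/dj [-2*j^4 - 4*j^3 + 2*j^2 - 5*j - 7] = -8*j^3 - 12*j^2 + 4*j - 5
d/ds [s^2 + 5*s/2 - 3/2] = 2*s + 5/2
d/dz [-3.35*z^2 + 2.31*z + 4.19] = 2.31 - 6.7*z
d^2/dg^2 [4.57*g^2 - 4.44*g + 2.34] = 9.14000000000000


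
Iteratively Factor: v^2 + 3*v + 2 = (v + 1)*(v + 2)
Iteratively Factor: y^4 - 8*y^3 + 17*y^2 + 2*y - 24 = (y - 4)*(y^3 - 4*y^2 + y + 6) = (y - 4)*(y - 3)*(y^2 - y - 2) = (y - 4)*(y - 3)*(y + 1)*(y - 2)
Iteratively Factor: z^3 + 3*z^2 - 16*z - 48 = (z - 4)*(z^2 + 7*z + 12) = (z - 4)*(z + 3)*(z + 4)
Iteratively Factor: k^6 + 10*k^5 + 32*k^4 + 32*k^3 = (k + 2)*(k^5 + 8*k^4 + 16*k^3) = k*(k + 2)*(k^4 + 8*k^3 + 16*k^2) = k*(k + 2)*(k + 4)*(k^3 + 4*k^2) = k^2*(k + 2)*(k + 4)*(k^2 + 4*k) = k^2*(k + 2)*(k + 4)^2*(k)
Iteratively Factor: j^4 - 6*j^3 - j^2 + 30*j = (j - 3)*(j^3 - 3*j^2 - 10*j) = j*(j - 3)*(j^2 - 3*j - 10) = j*(j - 5)*(j - 3)*(j + 2)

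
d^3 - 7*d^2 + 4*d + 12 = (d - 6)*(d - 2)*(d + 1)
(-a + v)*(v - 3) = -a*v + 3*a + v^2 - 3*v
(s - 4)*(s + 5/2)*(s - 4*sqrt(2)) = s^3 - 4*sqrt(2)*s^2 - 3*s^2/2 - 10*s + 6*sqrt(2)*s + 40*sqrt(2)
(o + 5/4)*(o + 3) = o^2 + 17*o/4 + 15/4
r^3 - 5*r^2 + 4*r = r*(r - 4)*(r - 1)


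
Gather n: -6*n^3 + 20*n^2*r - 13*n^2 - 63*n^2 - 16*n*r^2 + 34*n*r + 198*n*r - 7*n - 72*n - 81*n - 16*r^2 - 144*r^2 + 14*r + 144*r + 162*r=-6*n^3 + n^2*(20*r - 76) + n*(-16*r^2 + 232*r - 160) - 160*r^2 + 320*r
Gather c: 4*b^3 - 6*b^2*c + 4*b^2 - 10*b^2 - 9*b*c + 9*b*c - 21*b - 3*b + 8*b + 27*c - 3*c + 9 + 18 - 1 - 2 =4*b^3 - 6*b^2 - 16*b + c*(24 - 6*b^2) + 24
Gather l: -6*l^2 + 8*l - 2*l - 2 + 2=-6*l^2 + 6*l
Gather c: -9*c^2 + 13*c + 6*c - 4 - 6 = -9*c^2 + 19*c - 10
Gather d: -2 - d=-d - 2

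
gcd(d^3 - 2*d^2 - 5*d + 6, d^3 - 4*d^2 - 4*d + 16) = d + 2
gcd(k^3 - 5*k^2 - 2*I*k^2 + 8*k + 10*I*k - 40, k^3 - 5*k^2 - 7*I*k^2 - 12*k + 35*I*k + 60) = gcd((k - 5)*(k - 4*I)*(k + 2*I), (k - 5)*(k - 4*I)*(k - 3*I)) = k^2 + k*(-5 - 4*I) + 20*I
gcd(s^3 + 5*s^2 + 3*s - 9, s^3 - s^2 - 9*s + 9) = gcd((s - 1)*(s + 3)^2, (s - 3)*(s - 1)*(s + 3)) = s^2 + 2*s - 3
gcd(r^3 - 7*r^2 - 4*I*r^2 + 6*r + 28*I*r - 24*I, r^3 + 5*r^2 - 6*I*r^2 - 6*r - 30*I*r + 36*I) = r - 1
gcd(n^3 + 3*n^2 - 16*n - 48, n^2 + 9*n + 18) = n + 3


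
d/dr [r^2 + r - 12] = 2*r + 1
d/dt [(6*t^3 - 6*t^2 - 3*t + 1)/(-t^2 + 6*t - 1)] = (-6*t^4 + 72*t^3 - 57*t^2 + 14*t - 3)/(t^4 - 12*t^3 + 38*t^2 - 12*t + 1)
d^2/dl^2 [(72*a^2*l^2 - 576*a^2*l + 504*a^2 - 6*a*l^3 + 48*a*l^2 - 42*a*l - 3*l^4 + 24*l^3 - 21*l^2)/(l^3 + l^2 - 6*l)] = 12*(12*a^2*l^6 - 288*a^2*l^5 + 432*a^2*l^4 + 72*a^2*l^3 - 1260*a^2*l^2 - 1512*a^2*l + 3024*a^2 + 9*a*l^6 - 39*a*l^5 + 123*a*l^4 - 37*a*l^3 - 11*l^6 + 81*l^5 - 117*l^4 + 123*l^3)/(l^3*(l^6 + 3*l^5 - 15*l^4 - 35*l^3 + 90*l^2 + 108*l - 216))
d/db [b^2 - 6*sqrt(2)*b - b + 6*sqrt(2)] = 2*b - 6*sqrt(2) - 1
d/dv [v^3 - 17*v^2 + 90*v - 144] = 3*v^2 - 34*v + 90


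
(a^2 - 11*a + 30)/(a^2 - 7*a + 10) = (a - 6)/(a - 2)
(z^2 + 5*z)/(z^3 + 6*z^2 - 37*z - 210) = z/(z^2 + z - 42)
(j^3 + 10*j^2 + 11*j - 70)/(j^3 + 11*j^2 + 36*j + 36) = (j^3 + 10*j^2 + 11*j - 70)/(j^3 + 11*j^2 + 36*j + 36)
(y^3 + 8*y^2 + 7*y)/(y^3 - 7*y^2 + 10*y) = (y^2 + 8*y + 7)/(y^2 - 7*y + 10)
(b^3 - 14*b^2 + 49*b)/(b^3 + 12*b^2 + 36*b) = (b^2 - 14*b + 49)/(b^2 + 12*b + 36)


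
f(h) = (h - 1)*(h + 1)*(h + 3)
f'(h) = (h - 1)*(h + 1) + (h - 1)*(h + 3) + (h + 1)*(h + 3) = 3*h^2 + 6*h - 1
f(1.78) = 10.36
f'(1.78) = 19.19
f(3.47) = 71.43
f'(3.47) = 55.94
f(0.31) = -2.99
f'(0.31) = 1.15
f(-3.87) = -12.16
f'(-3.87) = 20.71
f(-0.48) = -1.94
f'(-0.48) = -3.19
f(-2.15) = 3.08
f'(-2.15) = -0.03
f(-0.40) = -2.18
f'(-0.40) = -2.92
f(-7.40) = -236.54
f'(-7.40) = 118.88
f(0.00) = -3.00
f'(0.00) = -1.00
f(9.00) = 960.00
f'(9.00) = 296.00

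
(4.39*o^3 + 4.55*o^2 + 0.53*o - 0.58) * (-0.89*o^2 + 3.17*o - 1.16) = -3.9071*o^5 + 9.8668*o^4 + 8.8594*o^3 - 3.0817*o^2 - 2.4534*o + 0.6728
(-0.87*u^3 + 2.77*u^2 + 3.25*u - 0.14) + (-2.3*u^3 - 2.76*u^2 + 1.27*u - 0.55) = -3.17*u^3 + 0.0100000000000002*u^2 + 4.52*u - 0.69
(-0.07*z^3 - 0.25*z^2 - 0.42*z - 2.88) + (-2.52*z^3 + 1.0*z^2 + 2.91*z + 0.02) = -2.59*z^3 + 0.75*z^2 + 2.49*z - 2.86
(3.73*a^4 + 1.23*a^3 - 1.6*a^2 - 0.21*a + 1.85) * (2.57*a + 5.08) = 9.5861*a^5 + 22.1095*a^4 + 2.1364*a^3 - 8.6677*a^2 + 3.6877*a + 9.398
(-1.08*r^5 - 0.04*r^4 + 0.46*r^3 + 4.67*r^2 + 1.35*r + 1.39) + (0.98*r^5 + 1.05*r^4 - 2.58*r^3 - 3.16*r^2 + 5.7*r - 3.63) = -0.1*r^5 + 1.01*r^4 - 2.12*r^3 + 1.51*r^2 + 7.05*r - 2.24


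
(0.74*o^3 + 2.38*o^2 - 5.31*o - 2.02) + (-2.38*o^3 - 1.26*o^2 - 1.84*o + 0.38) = -1.64*o^3 + 1.12*o^2 - 7.15*o - 1.64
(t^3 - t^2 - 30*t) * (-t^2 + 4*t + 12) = -t^5 + 5*t^4 + 38*t^3 - 132*t^2 - 360*t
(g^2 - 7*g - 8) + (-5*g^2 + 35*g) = -4*g^2 + 28*g - 8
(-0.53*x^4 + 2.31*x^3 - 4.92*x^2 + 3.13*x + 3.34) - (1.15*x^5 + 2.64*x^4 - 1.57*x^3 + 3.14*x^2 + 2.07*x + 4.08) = -1.15*x^5 - 3.17*x^4 + 3.88*x^3 - 8.06*x^2 + 1.06*x - 0.74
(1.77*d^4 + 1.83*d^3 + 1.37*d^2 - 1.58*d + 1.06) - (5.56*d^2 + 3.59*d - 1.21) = 1.77*d^4 + 1.83*d^3 - 4.19*d^2 - 5.17*d + 2.27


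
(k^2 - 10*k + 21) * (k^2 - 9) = k^4 - 10*k^3 + 12*k^2 + 90*k - 189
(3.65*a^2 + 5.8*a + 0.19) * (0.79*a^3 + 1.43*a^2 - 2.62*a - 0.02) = 2.8835*a^5 + 9.8015*a^4 - 1.1189*a^3 - 14.9973*a^2 - 0.6138*a - 0.0038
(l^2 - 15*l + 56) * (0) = 0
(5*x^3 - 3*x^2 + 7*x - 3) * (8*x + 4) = 40*x^4 - 4*x^3 + 44*x^2 + 4*x - 12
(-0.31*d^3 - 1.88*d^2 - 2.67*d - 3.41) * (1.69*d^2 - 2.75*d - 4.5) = -0.5239*d^5 - 2.3247*d^4 + 2.0527*d^3 + 10.0396*d^2 + 21.3925*d + 15.345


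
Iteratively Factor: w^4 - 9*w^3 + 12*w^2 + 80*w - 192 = (w + 3)*(w^3 - 12*w^2 + 48*w - 64) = (w - 4)*(w + 3)*(w^2 - 8*w + 16) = (w - 4)^2*(w + 3)*(w - 4)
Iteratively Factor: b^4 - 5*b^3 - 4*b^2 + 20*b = (b)*(b^3 - 5*b^2 - 4*b + 20) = b*(b + 2)*(b^2 - 7*b + 10) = b*(b - 5)*(b + 2)*(b - 2)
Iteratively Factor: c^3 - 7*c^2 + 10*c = (c - 2)*(c^2 - 5*c) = (c - 5)*(c - 2)*(c)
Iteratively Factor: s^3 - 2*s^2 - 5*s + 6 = (s + 2)*(s^2 - 4*s + 3) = (s - 3)*(s + 2)*(s - 1)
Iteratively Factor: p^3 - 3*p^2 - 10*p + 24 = (p - 4)*(p^2 + p - 6) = (p - 4)*(p - 2)*(p + 3)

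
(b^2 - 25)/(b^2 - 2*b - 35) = (b - 5)/(b - 7)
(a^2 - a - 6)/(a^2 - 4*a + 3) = (a + 2)/(a - 1)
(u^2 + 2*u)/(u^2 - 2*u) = (u + 2)/(u - 2)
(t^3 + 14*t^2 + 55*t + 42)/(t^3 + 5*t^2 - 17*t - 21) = (t + 6)/(t - 3)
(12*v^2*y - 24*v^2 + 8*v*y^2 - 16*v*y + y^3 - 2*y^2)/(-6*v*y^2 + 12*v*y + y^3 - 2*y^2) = (12*v^2 + 8*v*y + y^2)/(y*(-6*v + y))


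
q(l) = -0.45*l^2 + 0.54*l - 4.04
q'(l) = 0.54 - 0.9*l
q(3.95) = -8.93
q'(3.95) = -3.02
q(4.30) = -10.04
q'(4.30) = -3.33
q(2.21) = -5.04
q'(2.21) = -1.45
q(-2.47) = -8.12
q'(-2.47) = 2.76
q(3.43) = -7.48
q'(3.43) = -2.55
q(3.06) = -6.60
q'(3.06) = -2.21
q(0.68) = -3.88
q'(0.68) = -0.07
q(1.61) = -4.34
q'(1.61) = -0.91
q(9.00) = -35.63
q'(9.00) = -7.56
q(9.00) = -35.63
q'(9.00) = -7.56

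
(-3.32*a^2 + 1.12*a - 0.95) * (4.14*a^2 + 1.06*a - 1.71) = -13.7448*a^4 + 1.1176*a^3 + 2.9314*a^2 - 2.9222*a + 1.6245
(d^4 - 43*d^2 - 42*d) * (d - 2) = d^5 - 2*d^4 - 43*d^3 + 44*d^2 + 84*d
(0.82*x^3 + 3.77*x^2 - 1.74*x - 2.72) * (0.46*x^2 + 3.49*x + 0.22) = 0.3772*x^5 + 4.596*x^4 + 12.5373*x^3 - 6.4944*x^2 - 9.8756*x - 0.5984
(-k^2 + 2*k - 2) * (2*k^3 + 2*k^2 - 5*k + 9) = -2*k^5 + 2*k^4 + 5*k^3 - 23*k^2 + 28*k - 18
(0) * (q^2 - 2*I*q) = 0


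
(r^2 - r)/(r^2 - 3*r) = (r - 1)/(r - 3)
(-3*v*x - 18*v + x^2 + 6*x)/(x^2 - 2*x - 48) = (-3*v + x)/(x - 8)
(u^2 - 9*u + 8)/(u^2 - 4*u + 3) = (u - 8)/(u - 3)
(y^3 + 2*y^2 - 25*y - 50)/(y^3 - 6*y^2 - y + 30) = (y + 5)/(y - 3)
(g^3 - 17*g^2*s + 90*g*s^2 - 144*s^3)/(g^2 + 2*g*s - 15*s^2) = (g^2 - 14*g*s + 48*s^2)/(g + 5*s)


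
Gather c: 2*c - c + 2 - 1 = c + 1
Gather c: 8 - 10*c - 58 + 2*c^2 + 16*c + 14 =2*c^2 + 6*c - 36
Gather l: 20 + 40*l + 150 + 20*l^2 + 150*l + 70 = 20*l^2 + 190*l + 240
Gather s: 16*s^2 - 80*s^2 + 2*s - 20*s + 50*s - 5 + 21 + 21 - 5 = -64*s^2 + 32*s + 32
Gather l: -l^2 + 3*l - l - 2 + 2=-l^2 + 2*l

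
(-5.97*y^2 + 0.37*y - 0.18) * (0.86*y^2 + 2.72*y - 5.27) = -5.1342*y^4 - 15.9202*y^3 + 32.3135*y^2 - 2.4395*y + 0.9486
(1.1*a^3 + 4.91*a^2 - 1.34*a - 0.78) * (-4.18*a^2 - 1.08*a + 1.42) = -4.598*a^5 - 21.7118*a^4 + 1.8604*a^3 + 11.6798*a^2 - 1.0604*a - 1.1076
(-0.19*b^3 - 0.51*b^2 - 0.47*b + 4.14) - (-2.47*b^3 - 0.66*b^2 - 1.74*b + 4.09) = 2.28*b^3 + 0.15*b^2 + 1.27*b + 0.0499999999999998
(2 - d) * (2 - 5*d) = 5*d^2 - 12*d + 4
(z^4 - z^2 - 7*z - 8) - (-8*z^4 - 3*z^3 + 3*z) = 9*z^4 + 3*z^3 - z^2 - 10*z - 8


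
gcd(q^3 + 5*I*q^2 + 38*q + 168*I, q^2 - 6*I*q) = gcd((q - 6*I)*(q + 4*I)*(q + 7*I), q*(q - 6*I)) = q - 6*I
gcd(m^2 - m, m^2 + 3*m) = m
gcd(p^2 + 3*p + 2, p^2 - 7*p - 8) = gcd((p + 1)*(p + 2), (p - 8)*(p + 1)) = p + 1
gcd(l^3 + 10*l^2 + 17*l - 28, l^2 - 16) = l + 4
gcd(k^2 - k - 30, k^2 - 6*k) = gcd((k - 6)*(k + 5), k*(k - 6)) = k - 6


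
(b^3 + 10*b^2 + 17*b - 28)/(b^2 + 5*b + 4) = (b^2 + 6*b - 7)/(b + 1)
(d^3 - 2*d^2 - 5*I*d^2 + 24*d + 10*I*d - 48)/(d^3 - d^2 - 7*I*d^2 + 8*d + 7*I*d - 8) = (d^2 + d*(-2 + 3*I) - 6*I)/(d^2 + d*(-1 + I) - I)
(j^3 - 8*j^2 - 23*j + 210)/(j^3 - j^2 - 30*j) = (j - 7)/j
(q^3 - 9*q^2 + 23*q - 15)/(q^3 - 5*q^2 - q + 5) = (q - 3)/(q + 1)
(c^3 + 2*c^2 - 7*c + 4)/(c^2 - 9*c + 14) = (c^3 + 2*c^2 - 7*c + 4)/(c^2 - 9*c + 14)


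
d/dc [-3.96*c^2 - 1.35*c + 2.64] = -7.92*c - 1.35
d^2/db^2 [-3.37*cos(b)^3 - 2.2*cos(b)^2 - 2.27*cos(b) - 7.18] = 4.7975*cos(b) + 4.4*cos(2*b) + 7.5825*cos(3*b)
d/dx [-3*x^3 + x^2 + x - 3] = -9*x^2 + 2*x + 1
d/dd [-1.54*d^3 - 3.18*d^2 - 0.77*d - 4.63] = -4.62*d^2 - 6.36*d - 0.77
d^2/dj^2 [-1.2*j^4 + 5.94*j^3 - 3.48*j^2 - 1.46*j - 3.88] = -14.4*j^2 + 35.64*j - 6.96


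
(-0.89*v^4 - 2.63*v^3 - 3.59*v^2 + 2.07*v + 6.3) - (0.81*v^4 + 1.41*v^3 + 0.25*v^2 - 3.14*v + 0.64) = -1.7*v^4 - 4.04*v^3 - 3.84*v^2 + 5.21*v + 5.66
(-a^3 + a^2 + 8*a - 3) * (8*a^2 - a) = -8*a^5 + 9*a^4 + 63*a^3 - 32*a^2 + 3*a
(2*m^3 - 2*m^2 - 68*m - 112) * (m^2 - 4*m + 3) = 2*m^5 - 10*m^4 - 54*m^3 + 154*m^2 + 244*m - 336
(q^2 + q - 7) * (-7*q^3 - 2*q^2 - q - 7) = -7*q^5 - 9*q^4 + 46*q^3 + 6*q^2 + 49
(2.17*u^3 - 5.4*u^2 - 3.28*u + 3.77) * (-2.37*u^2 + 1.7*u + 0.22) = -5.1429*u^5 + 16.487*u^4 - 0.929*u^3 - 15.6989*u^2 + 5.6874*u + 0.8294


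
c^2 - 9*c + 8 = (c - 8)*(c - 1)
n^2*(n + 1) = n^3 + n^2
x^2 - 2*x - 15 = (x - 5)*(x + 3)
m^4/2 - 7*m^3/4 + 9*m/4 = m*(m/2 + 1/2)*(m - 3)*(m - 3/2)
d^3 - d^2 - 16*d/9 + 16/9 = (d - 4/3)*(d - 1)*(d + 4/3)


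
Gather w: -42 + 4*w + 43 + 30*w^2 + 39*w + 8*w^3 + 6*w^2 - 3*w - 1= 8*w^3 + 36*w^2 + 40*w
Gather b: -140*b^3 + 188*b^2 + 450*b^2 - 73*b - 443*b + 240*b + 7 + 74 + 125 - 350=-140*b^3 + 638*b^2 - 276*b - 144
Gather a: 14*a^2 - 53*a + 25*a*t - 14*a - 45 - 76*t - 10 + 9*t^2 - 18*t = 14*a^2 + a*(25*t - 67) + 9*t^2 - 94*t - 55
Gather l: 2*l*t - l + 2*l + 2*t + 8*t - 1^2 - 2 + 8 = l*(2*t + 1) + 10*t + 5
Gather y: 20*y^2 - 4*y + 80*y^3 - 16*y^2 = 80*y^3 + 4*y^2 - 4*y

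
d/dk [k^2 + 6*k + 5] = 2*k + 6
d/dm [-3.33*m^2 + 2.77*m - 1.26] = 2.77 - 6.66*m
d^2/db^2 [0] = 0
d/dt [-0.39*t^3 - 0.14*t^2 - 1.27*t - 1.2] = -1.17*t^2 - 0.28*t - 1.27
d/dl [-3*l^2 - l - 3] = -6*l - 1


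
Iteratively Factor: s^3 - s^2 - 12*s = (s - 4)*(s^2 + 3*s) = s*(s - 4)*(s + 3)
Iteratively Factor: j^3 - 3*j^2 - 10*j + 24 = (j + 3)*(j^2 - 6*j + 8) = (j - 2)*(j + 3)*(j - 4)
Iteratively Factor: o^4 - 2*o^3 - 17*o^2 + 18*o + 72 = (o + 3)*(o^3 - 5*o^2 - 2*o + 24) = (o - 4)*(o + 3)*(o^2 - o - 6) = (o - 4)*(o - 3)*(o + 3)*(o + 2)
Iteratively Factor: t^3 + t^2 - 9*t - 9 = (t + 1)*(t^2 - 9) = (t + 1)*(t + 3)*(t - 3)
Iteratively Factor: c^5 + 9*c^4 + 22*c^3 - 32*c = (c)*(c^4 + 9*c^3 + 22*c^2 - 32) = c*(c + 4)*(c^3 + 5*c^2 + 2*c - 8) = c*(c + 2)*(c + 4)*(c^2 + 3*c - 4) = c*(c - 1)*(c + 2)*(c + 4)*(c + 4)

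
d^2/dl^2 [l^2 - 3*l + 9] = 2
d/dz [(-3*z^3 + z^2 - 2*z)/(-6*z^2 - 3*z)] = (6*z^2 + 6*z - 5)/(3*(4*z^2 + 4*z + 1))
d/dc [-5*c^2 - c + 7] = -10*c - 1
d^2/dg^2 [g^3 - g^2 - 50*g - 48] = 6*g - 2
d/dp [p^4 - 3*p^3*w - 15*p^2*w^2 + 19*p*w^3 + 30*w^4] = 4*p^3 - 9*p^2*w - 30*p*w^2 + 19*w^3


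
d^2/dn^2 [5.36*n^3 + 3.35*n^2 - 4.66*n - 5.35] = 32.16*n + 6.7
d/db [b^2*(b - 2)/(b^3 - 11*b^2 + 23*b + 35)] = b*(-9*b^3 + 46*b^2 + 59*b - 140)/(b^6 - 22*b^5 + 167*b^4 - 436*b^3 - 241*b^2 + 1610*b + 1225)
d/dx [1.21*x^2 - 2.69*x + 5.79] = 2.42*x - 2.69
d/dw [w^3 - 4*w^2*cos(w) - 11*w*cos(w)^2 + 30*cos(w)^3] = 4*w^2*sin(w) + 3*w^2 + 11*w*sin(2*w) - 8*w*cos(w) - 90*sin(w)*cos(w)^2 - 11*cos(w)^2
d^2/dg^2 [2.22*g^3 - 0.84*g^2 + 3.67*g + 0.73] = 13.32*g - 1.68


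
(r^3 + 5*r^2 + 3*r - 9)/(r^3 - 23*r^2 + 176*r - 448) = (r^3 + 5*r^2 + 3*r - 9)/(r^3 - 23*r^2 + 176*r - 448)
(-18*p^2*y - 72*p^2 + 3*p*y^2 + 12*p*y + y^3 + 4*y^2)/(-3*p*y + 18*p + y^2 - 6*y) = (6*p*y + 24*p + y^2 + 4*y)/(y - 6)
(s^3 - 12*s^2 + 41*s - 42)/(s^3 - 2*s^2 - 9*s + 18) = (s - 7)/(s + 3)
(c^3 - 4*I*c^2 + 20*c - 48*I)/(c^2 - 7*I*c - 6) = (c^2 + 2*I*c + 8)/(c - I)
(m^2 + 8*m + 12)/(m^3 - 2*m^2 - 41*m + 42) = (m + 2)/(m^2 - 8*m + 7)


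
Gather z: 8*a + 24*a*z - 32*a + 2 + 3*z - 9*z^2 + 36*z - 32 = -24*a - 9*z^2 + z*(24*a + 39) - 30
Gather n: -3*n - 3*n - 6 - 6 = -6*n - 12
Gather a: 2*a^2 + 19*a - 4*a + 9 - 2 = 2*a^2 + 15*a + 7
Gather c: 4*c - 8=4*c - 8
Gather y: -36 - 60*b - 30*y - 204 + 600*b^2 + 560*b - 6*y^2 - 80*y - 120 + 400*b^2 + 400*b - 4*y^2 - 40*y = 1000*b^2 + 900*b - 10*y^2 - 150*y - 360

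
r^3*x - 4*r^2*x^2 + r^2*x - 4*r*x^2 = r*(r - 4*x)*(r*x + x)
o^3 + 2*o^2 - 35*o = o*(o - 5)*(o + 7)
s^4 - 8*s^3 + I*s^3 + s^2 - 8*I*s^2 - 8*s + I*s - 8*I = (s - 8)*(s + I)*(-I*s + 1)*(I*s + 1)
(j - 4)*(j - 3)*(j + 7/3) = j^3 - 14*j^2/3 - 13*j/3 + 28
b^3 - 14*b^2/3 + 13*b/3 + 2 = (b - 3)*(b - 2)*(b + 1/3)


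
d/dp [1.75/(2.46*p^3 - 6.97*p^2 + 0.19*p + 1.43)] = (-12.915*p^2 + 24.395*p - 0.3325)/(2.46*p^3 - 6.97*p^2 + 0.19*p + 1.43)^2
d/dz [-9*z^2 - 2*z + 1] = -18*z - 2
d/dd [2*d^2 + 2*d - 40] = 4*d + 2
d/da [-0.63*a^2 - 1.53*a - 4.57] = -1.26*a - 1.53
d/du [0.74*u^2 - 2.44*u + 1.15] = 1.48*u - 2.44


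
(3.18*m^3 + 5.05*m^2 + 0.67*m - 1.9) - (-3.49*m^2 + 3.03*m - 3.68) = 3.18*m^3 + 8.54*m^2 - 2.36*m + 1.78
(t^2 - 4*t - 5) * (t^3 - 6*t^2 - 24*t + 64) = t^5 - 10*t^4 - 5*t^3 + 190*t^2 - 136*t - 320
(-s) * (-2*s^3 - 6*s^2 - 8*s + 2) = 2*s^4 + 6*s^3 + 8*s^2 - 2*s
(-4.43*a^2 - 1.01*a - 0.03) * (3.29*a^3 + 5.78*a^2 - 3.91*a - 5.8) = -14.5747*a^5 - 28.9283*a^4 + 11.3848*a^3 + 29.4697*a^2 + 5.9753*a + 0.174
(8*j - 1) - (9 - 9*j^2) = 9*j^2 + 8*j - 10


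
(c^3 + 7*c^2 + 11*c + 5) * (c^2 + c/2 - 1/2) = c^5 + 15*c^4/2 + 14*c^3 + 7*c^2 - 3*c - 5/2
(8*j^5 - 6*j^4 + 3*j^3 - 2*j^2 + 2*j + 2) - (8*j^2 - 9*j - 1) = 8*j^5 - 6*j^4 + 3*j^3 - 10*j^2 + 11*j + 3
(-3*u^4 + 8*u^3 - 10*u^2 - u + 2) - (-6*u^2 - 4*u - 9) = -3*u^4 + 8*u^3 - 4*u^2 + 3*u + 11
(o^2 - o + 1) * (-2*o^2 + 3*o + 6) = -2*o^4 + 5*o^3 + o^2 - 3*o + 6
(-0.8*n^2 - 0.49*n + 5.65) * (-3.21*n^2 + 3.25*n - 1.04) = 2.568*n^4 - 1.0271*n^3 - 18.897*n^2 + 18.8721*n - 5.876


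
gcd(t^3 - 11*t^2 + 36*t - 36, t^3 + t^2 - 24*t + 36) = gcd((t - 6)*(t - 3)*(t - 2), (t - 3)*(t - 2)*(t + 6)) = t^2 - 5*t + 6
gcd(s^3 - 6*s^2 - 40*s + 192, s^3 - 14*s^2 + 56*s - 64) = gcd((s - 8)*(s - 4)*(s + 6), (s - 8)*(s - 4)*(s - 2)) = s^2 - 12*s + 32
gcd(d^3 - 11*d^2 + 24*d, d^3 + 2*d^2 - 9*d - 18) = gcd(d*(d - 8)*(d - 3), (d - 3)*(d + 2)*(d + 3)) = d - 3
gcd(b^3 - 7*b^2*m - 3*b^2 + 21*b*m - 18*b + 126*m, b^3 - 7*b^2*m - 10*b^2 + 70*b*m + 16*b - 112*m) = b - 7*m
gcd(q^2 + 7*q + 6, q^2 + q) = q + 1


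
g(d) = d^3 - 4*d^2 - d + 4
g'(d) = 3*d^2 - 8*d - 1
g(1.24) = -1.48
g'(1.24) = -6.31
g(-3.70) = -97.71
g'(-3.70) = 69.67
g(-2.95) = -53.53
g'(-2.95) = 48.71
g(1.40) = -2.50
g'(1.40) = -6.32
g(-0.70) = 2.40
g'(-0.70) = 6.07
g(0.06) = 3.93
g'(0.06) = -1.47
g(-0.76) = 2.01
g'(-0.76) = 6.81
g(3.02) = -7.96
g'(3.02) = 2.20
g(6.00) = 70.00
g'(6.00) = 59.00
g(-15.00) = -4256.00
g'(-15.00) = 794.00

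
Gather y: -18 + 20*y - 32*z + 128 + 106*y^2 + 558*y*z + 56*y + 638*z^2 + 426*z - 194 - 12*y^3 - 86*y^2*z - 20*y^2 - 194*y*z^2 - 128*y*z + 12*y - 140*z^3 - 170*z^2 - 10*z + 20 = -12*y^3 + y^2*(86 - 86*z) + y*(-194*z^2 + 430*z + 88) - 140*z^3 + 468*z^2 + 384*z - 64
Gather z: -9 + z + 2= z - 7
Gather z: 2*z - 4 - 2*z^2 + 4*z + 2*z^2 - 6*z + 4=0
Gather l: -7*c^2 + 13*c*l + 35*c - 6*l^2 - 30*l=-7*c^2 + 35*c - 6*l^2 + l*(13*c - 30)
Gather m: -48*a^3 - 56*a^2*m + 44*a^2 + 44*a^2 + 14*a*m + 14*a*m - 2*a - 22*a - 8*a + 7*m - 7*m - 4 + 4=-48*a^3 + 88*a^2 - 32*a + m*(-56*a^2 + 28*a)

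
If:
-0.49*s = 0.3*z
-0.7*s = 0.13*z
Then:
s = 0.00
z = 0.00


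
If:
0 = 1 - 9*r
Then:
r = 1/9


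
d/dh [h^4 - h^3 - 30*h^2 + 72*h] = 4*h^3 - 3*h^2 - 60*h + 72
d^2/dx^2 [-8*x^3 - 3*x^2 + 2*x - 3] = -48*x - 6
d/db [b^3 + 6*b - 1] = 3*b^2 + 6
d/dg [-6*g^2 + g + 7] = 1 - 12*g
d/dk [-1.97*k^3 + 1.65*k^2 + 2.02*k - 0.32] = -5.91*k^2 + 3.3*k + 2.02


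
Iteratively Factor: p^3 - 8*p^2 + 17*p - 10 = (p - 1)*(p^2 - 7*p + 10) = (p - 2)*(p - 1)*(p - 5)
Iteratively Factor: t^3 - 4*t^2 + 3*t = (t - 3)*(t^2 - t) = (t - 3)*(t - 1)*(t)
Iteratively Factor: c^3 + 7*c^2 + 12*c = (c + 3)*(c^2 + 4*c) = c*(c + 3)*(c + 4)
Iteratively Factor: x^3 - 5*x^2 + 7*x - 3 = (x - 1)*(x^2 - 4*x + 3) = (x - 3)*(x - 1)*(x - 1)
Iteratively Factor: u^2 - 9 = (u - 3)*(u + 3)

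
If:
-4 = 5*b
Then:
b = -4/5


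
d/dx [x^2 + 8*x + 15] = 2*x + 8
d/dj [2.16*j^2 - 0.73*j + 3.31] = 4.32*j - 0.73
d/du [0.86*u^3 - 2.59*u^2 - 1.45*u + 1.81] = 2.58*u^2 - 5.18*u - 1.45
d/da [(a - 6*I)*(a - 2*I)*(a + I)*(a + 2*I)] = 4*a^3 - 15*I*a^2 + 20*a - 20*I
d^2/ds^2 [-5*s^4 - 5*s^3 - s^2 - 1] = -60*s^2 - 30*s - 2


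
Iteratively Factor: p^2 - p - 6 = (p + 2)*(p - 3)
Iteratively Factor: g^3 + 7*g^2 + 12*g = (g)*(g^2 + 7*g + 12) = g*(g + 3)*(g + 4)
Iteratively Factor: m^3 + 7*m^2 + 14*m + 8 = (m + 2)*(m^2 + 5*m + 4) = (m + 1)*(m + 2)*(m + 4)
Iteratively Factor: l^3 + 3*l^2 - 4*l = (l + 4)*(l^2 - l) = l*(l + 4)*(l - 1)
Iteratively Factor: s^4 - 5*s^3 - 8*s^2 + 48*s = (s)*(s^3 - 5*s^2 - 8*s + 48) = s*(s + 3)*(s^2 - 8*s + 16) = s*(s - 4)*(s + 3)*(s - 4)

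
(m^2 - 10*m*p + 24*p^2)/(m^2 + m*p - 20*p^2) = (m - 6*p)/(m + 5*p)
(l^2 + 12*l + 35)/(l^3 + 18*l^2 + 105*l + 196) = (l + 5)/(l^2 + 11*l + 28)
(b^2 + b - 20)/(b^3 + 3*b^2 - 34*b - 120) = (b - 4)/(b^2 - 2*b - 24)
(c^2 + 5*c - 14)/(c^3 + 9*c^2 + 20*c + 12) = (c^2 + 5*c - 14)/(c^3 + 9*c^2 + 20*c + 12)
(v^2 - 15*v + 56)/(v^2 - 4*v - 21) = (v - 8)/(v + 3)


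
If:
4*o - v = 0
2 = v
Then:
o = 1/2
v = 2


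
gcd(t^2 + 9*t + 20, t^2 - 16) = t + 4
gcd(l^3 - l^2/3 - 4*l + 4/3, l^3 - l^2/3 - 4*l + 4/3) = l^3 - l^2/3 - 4*l + 4/3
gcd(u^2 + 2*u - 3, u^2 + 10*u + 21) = u + 3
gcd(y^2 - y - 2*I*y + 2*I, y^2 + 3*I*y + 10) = y - 2*I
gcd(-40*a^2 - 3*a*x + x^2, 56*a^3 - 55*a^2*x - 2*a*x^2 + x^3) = -8*a + x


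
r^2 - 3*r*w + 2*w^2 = (r - 2*w)*(r - w)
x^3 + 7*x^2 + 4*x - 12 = (x - 1)*(x + 2)*(x + 6)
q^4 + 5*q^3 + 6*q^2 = q^2*(q + 2)*(q + 3)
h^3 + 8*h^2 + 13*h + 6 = (h + 1)^2*(h + 6)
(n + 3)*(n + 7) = n^2 + 10*n + 21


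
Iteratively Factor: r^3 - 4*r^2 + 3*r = (r - 3)*(r^2 - r) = r*(r - 3)*(r - 1)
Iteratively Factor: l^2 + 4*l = (l + 4)*(l)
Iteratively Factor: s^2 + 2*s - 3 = (s + 3)*(s - 1)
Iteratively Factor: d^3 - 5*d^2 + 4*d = (d - 1)*(d^2 - 4*d) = d*(d - 1)*(d - 4)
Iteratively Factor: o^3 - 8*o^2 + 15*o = (o - 3)*(o^2 - 5*o) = o*(o - 3)*(o - 5)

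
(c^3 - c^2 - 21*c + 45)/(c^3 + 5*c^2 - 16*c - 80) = (c^2 - 6*c + 9)/(c^2 - 16)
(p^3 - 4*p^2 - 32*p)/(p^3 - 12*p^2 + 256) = p/(p - 8)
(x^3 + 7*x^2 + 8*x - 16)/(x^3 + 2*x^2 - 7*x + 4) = (x + 4)/(x - 1)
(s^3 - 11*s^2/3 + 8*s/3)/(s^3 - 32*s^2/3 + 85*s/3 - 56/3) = s/(s - 7)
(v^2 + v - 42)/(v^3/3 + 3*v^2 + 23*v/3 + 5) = 3*(v^2 + v - 42)/(v^3 + 9*v^2 + 23*v + 15)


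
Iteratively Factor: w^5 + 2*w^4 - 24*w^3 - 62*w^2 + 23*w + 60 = (w + 4)*(w^4 - 2*w^3 - 16*w^2 + 2*w + 15) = (w - 5)*(w + 4)*(w^3 + 3*w^2 - w - 3) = (w - 5)*(w - 1)*(w + 4)*(w^2 + 4*w + 3) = (w - 5)*(w - 1)*(w + 3)*(w + 4)*(w + 1)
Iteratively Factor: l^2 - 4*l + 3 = (l - 1)*(l - 3)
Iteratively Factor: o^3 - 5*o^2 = (o - 5)*(o^2) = o*(o - 5)*(o)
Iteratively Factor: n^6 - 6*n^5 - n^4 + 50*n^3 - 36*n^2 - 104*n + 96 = (n - 1)*(n^5 - 5*n^4 - 6*n^3 + 44*n^2 + 8*n - 96) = (n - 1)*(n + 2)*(n^4 - 7*n^3 + 8*n^2 + 28*n - 48) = (n - 2)*(n - 1)*(n + 2)*(n^3 - 5*n^2 - 2*n + 24) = (n - 2)*(n - 1)*(n + 2)^2*(n^2 - 7*n + 12) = (n - 4)*(n - 2)*(n - 1)*(n + 2)^2*(n - 3)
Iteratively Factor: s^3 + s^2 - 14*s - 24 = (s + 2)*(s^2 - s - 12) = (s + 2)*(s + 3)*(s - 4)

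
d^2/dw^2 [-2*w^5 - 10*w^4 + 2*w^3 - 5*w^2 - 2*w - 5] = -40*w^3 - 120*w^2 + 12*w - 10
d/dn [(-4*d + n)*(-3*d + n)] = -7*d + 2*n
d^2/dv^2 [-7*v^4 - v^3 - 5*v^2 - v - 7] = -84*v^2 - 6*v - 10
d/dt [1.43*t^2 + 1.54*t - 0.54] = 2.86*t + 1.54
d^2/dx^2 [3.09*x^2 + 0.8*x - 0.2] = 6.18000000000000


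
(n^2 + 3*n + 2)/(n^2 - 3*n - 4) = (n + 2)/(n - 4)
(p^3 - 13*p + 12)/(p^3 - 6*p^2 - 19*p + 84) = (p - 1)/(p - 7)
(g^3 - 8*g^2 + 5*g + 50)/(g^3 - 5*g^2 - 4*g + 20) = (g - 5)/(g - 2)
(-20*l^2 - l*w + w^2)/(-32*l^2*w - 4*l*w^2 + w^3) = (-5*l + w)/(w*(-8*l + w))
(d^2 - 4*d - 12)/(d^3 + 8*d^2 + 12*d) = (d - 6)/(d*(d + 6))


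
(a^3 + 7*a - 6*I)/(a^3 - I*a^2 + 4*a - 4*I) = (a + 3*I)/(a + 2*I)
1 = 1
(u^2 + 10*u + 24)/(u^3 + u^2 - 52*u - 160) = (u + 6)/(u^2 - 3*u - 40)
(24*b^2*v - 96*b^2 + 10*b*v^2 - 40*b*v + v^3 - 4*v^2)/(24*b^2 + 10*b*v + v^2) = v - 4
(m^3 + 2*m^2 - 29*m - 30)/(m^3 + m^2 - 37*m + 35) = (m^2 + 7*m + 6)/(m^2 + 6*m - 7)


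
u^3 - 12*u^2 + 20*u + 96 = (u - 8)*(u - 6)*(u + 2)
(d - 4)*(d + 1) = d^2 - 3*d - 4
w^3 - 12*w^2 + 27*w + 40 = (w - 8)*(w - 5)*(w + 1)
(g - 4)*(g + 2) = g^2 - 2*g - 8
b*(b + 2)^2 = b^3 + 4*b^2 + 4*b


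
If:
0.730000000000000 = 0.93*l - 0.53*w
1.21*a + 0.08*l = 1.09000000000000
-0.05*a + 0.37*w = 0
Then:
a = 0.84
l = 0.85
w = 0.11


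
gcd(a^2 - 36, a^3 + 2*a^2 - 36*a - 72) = a^2 - 36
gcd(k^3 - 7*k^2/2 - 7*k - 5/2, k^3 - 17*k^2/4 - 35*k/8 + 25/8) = k - 5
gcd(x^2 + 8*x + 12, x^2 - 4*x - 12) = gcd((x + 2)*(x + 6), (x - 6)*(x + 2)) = x + 2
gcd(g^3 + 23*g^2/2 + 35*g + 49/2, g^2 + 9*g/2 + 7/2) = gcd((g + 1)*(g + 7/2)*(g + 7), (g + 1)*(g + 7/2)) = g^2 + 9*g/2 + 7/2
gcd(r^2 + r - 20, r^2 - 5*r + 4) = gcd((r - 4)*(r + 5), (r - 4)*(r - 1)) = r - 4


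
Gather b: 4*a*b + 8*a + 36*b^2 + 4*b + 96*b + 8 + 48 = 8*a + 36*b^2 + b*(4*a + 100) + 56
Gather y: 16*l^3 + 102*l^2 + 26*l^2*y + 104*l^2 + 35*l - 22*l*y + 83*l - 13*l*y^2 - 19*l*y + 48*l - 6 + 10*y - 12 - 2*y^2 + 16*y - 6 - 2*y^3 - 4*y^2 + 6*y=16*l^3 + 206*l^2 + 166*l - 2*y^3 + y^2*(-13*l - 6) + y*(26*l^2 - 41*l + 32) - 24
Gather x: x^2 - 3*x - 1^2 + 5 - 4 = x^2 - 3*x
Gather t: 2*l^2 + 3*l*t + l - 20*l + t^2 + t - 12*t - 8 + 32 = 2*l^2 - 19*l + t^2 + t*(3*l - 11) + 24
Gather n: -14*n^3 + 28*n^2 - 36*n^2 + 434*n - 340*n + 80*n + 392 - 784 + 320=-14*n^3 - 8*n^2 + 174*n - 72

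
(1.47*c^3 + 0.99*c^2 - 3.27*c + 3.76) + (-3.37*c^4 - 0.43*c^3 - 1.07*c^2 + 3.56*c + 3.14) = -3.37*c^4 + 1.04*c^3 - 0.0800000000000001*c^2 + 0.29*c + 6.9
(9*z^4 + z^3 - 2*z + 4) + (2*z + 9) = 9*z^4 + z^3 + 13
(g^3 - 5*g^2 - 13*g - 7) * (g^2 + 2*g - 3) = g^5 - 3*g^4 - 26*g^3 - 18*g^2 + 25*g + 21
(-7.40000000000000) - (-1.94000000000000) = -5.46000000000000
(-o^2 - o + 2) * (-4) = 4*o^2 + 4*o - 8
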